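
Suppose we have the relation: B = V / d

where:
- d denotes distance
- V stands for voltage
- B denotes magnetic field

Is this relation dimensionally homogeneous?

No

d (distance) has dimensions [L].
V (voltage) has dimensions [I^-1 L^2 M T^-3].
B (magnetic field) has dimensions [I^-1 M T^-2].

Left side: [I^-1 M T^-2]
Right side: [I^-1 L M T^-3]

The two sides have different dimensions, so the equation is NOT dimensionally consistent.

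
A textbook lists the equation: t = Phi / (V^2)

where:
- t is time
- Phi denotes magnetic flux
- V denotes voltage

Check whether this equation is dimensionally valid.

No

t (time) has dimensions [T].
Phi (magnetic flux) has dimensions [I^-1 L^2 M T^-2].
V (voltage) has dimensions [I^-1 L^2 M T^-3].

Left side: [T]
Right side: [I L^-2 M^-1 T^4]

The two sides have different dimensions, so the equation is NOT dimensionally consistent.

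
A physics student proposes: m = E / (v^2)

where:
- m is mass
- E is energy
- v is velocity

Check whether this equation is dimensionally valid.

Yes

m (mass) has dimensions [M].
E (energy) has dimensions [L^2 M T^-2].
v (velocity) has dimensions [L T^-1].

Left side: [M]
Right side: [M]

Both sides have the same dimensions, so the equation is dimensionally consistent.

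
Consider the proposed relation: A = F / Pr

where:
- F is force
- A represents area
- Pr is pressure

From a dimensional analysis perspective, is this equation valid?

Yes

F (force) has dimensions [L M T^-2].
A (area) has dimensions [L^2].
Pr (pressure) has dimensions [L^-1 M T^-2].

Left side: [L^2]
Right side: [L^2]

Both sides have the same dimensions, so the equation is dimensionally consistent.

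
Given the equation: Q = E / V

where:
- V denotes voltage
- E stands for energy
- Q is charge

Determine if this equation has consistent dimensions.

Yes

V (voltage) has dimensions [I^-1 L^2 M T^-3].
E (energy) has dimensions [L^2 M T^-2].
Q (charge) has dimensions [I T].

Left side: [I T]
Right side: [I T]

Both sides have the same dimensions, so the equation is dimensionally consistent.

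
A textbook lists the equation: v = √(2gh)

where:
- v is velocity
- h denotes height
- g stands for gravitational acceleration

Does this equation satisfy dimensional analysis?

Yes

v (velocity) has dimensions [L T^-1].
h (height) has dimensions [L].
g (gravitational acceleration) has dimensions [L T^-2].

Left side: [L T^-1]
Right side: [L T^-1]

Both sides have the same dimensions, so the equation is dimensionally consistent.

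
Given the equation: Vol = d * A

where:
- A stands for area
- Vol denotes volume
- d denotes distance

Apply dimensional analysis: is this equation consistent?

Yes

A (area) has dimensions [L^2].
Vol (volume) has dimensions [L^3].
d (distance) has dimensions [L].

Left side: [L^3]
Right side: [L^3]

Both sides have the same dimensions, so the equation is dimensionally consistent.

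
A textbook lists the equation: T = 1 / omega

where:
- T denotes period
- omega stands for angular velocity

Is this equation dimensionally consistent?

Yes

T (period) has dimensions [T].
omega (angular velocity) has dimensions [T^-1].

Left side: [T]
Right side: [T]

Both sides have the same dimensions, so the equation is dimensionally consistent.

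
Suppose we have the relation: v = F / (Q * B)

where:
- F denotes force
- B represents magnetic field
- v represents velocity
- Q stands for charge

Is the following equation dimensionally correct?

Yes

F (force) has dimensions [L M T^-2].
B (magnetic field) has dimensions [I^-1 M T^-2].
v (velocity) has dimensions [L T^-1].
Q (charge) has dimensions [I T].

Left side: [L T^-1]
Right side: [L T^-1]

Both sides have the same dimensions, so the equation is dimensionally consistent.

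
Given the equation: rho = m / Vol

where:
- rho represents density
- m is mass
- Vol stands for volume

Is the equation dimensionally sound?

Yes

rho (density) has dimensions [L^-3 M].
m (mass) has dimensions [M].
Vol (volume) has dimensions [L^3].

Left side: [L^-3 M]
Right side: [L^-3 M]

Both sides have the same dimensions, so the equation is dimensionally consistent.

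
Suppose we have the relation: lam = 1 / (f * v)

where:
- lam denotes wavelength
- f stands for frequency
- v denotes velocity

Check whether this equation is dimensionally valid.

No

lam (wavelength) has dimensions [L].
f (frequency) has dimensions [T^-1].
v (velocity) has dimensions [L T^-1].

Left side: [L]
Right side: [L^-1 T^2]

The two sides have different dimensions, so the equation is NOT dimensionally consistent.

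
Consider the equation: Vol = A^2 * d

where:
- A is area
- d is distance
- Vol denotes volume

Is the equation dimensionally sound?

No

A (area) has dimensions [L^2].
d (distance) has dimensions [L].
Vol (volume) has dimensions [L^3].

Left side: [L^3]
Right side: [L^5]

The two sides have different dimensions, so the equation is NOT dimensionally consistent.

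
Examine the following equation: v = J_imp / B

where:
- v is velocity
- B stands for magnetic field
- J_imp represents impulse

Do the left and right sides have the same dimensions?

No

v (velocity) has dimensions [L T^-1].
B (magnetic field) has dimensions [I^-1 M T^-2].
J_imp (impulse) has dimensions [L M T^-1].

Left side: [L T^-1]
Right side: [I L T]

The two sides have different dimensions, so the equation is NOT dimensionally consistent.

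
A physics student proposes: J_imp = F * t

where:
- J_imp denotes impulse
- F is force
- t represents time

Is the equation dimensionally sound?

Yes

J_imp (impulse) has dimensions [L M T^-1].
F (force) has dimensions [L M T^-2].
t (time) has dimensions [T].

Left side: [L M T^-1]
Right side: [L M T^-1]

Both sides have the same dimensions, so the equation is dimensionally consistent.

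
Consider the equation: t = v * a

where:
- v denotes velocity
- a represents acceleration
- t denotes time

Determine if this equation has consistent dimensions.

No

v (velocity) has dimensions [L T^-1].
a (acceleration) has dimensions [L T^-2].
t (time) has dimensions [T].

Left side: [T]
Right side: [L^2 T^-3]

The two sides have different dimensions, so the equation is NOT dimensionally consistent.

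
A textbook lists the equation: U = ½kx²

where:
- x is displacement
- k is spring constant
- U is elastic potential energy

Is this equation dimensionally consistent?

Yes

x (displacement) has dimensions [L].
k (spring constant) has dimensions [M T^-2].
U (elastic potential energy) has dimensions [L^2 M T^-2].

Left side: [L^2 M T^-2]
Right side: [L^2 M T^-2]

Both sides have the same dimensions, so the equation is dimensionally consistent.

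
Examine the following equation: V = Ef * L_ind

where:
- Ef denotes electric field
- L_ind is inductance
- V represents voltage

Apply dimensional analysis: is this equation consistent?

No

Ef (electric field) has dimensions [I^-1 L M T^-3].
L_ind (inductance) has dimensions [I^-2 L^2 M T^-2].
V (voltage) has dimensions [I^-1 L^2 M T^-3].

Left side: [I^-1 L^2 M T^-3]
Right side: [I^-3 L^3 M^2 T^-5]

The two sides have different dimensions, so the equation is NOT dimensionally consistent.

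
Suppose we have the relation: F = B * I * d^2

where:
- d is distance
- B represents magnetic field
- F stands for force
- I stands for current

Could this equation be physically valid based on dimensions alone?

No

d (distance) has dimensions [L].
B (magnetic field) has dimensions [I^-1 M T^-2].
F (force) has dimensions [L M T^-2].
I (current) has dimensions [I].

Left side: [L M T^-2]
Right side: [L^2 M T^-2]

The two sides have different dimensions, so the equation is NOT dimensionally consistent.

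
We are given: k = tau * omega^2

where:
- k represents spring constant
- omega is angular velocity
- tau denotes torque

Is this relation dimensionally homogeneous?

No

k (spring constant) has dimensions [M T^-2].
omega (angular velocity) has dimensions [T^-1].
tau (torque) has dimensions [L^2 M T^-2].

Left side: [M T^-2]
Right side: [L^2 M T^-4]

The two sides have different dimensions, so the equation is NOT dimensionally consistent.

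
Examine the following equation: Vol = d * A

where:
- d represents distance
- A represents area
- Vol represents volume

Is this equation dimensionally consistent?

Yes

d (distance) has dimensions [L].
A (area) has dimensions [L^2].
Vol (volume) has dimensions [L^3].

Left side: [L^3]
Right side: [L^3]

Both sides have the same dimensions, so the equation is dimensionally consistent.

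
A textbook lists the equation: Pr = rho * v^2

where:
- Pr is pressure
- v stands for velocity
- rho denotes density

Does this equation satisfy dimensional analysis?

Yes

Pr (pressure) has dimensions [L^-1 M T^-2].
v (velocity) has dimensions [L T^-1].
rho (density) has dimensions [L^-3 M].

Left side: [L^-1 M T^-2]
Right side: [L^-1 M T^-2]

Both sides have the same dimensions, so the equation is dimensionally consistent.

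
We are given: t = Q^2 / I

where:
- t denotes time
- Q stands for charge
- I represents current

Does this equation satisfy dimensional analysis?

No

t (time) has dimensions [T].
Q (charge) has dimensions [I T].
I (current) has dimensions [I].

Left side: [T]
Right side: [I T^2]

The two sides have different dimensions, so the equation is NOT dimensionally consistent.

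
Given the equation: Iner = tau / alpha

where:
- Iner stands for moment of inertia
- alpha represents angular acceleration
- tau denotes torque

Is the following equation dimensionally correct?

Yes

Iner (moment of inertia) has dimensions [L^2 M].
alpha (angular acceleration) has dimensions [T^-2].
tau (torque) has dimensions [L^2 M T^-2].

Left side: [L^2 M]
Right side: [L^2 M]

Both sides have the same dimensions, so the equation is dimensionally consistent.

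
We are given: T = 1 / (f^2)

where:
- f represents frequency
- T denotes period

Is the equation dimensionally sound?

No

f (frequency) has dimensions [T^-1].
T (period) has dimensions [T].

Left side: [T]
Right side: [T^2]

The two sides have different dimensions, so the equation is NOT dimensionally consistent.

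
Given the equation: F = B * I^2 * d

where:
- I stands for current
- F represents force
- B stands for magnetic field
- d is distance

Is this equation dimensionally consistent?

No

I (current) has dimensions [I].
F (force) has dimensions [L M T^-2].
B (magnetic field) has dimensions [I^-1 M T^-2].
d (distance) has dimensions [L].

Left side: [L M T^-2]
Right side: [I L M T^-2]

The two sides have different dimensions, so the equation is NOT dimensionally consistent.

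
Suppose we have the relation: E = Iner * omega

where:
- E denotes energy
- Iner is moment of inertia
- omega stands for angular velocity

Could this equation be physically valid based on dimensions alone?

No

E (energy) has dimensions [L^2 M T^-2].
Iner (moment of inertia) has dimensions [L^2 M].
omega (angular velocity) has dimensions [T^-1].

Left side: [L^2 M T^-2]
Right side: [L^2 M T^-1]

The two sides have different dimensions, so the equation is NOT dimensionally consistent.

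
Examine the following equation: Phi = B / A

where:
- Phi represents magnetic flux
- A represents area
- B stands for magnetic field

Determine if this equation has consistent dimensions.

No

Phi (magnetic flux) has dimensions [I^-1 L^2 M T^-2].
A (area) has dimensions [L^2].
B (magnetic field) has dimensions [I^-1 M T^-2].

Left side: [I^-1 L^2 M T^-2]
Right side: [I^-1 L^-2 M T^-2]

The two sides have different dimensions, so the equation is NOT dimensionally consistent.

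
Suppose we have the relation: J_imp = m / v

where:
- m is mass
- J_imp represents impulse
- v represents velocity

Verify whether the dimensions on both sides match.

No

m (mass) has dimensions [M].
J_imp (impulse) has dimensions [L M T^-1].
v (velocity) has dimensions [L T^-1].

Left side: [L M T^-1]
Right side: [L^-1 M T]

The two sides have different dimensions, so the equation is NOT dimensionally consistent.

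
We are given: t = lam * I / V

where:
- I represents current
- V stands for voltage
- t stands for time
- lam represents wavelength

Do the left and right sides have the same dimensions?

No

I (current) has dimensions [I].
V (voltage) has dimensions [I^-1 L^2 M T^-3].
t (time) has dimensions [T].
lam (wavelength) has dimensions [L].

Left side: [T]
Right side: [I^2 L^-1 M^-1 T^3]

The two sides have different dimensions, so the equation is NOT dimensionally consistent.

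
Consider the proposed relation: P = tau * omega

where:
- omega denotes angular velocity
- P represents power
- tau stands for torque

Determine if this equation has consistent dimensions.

Yes

omega (angular velocity) has dimensions [T^-1].
P (power) has dimensions [L^2 M T^-3].
tau (torque) has dimensions [L^2 M T^-2].

Left side: [L^2 M T^-3]
Right side: [L^2 M T^-3]

Both sides have the same dimensions, so the equation is dimensionally consistent.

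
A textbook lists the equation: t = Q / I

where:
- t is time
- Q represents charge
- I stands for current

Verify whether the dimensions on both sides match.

Yes

t (time) has dimensions [T].
Q (charge) has dimensions [I T].
I (current) has dimensions [I].

Left side: [T]
Right side: [T]

Both sides have the same dimensions, so the equation is dimensionally consistent.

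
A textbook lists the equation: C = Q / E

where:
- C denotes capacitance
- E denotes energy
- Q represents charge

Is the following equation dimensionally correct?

No

C (capacitance) has dimensions [I^2 L^-2 M^-1 T^4].
E (energy) has dimensions [L^2 M T^-2].
Q (charge) has dimensions [I T].

Left side: [I^2 L^-2 M^-1 T^4]
Right side: [I L^-2 M^-1 T^3]

The two sides have different dimensions, so the equation is NOT dimensionally consistent.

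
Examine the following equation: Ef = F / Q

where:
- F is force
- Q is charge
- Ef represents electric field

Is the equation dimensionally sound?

Yes

F (force) has dimensions [L M T^-2].
Q (charge) has dimensions [I T].
Ef (electric field) has dimensions [I^-1 L M T^-3].

Left side: [I^-1 L M T^-3]
Right side: [I^-1 L M T^-3]

Both sides have the same dimensions, so the equation is dimensionally consistent.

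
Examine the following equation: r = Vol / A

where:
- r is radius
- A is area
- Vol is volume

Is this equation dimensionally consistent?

Yes

r (radius) has dimensions [L].
A (area) has dimensions [L^2].
Vol (volume) has dimensions [L^3].

Left side: [L]
Right side: [L]

Both sides have the same dimensions, so the equation is dimensionally consistent.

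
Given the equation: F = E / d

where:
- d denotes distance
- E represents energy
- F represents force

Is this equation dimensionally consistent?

Yes

d (distance) has dimensions [L].
E (energy) has dimensions [L^2 M T^-2].
F (force) has dimensions [L M T^-2].

Left side: [L M T^-2]
Right side: [L M T^-2]

Both sides have the same dimensions, so the equation is dimensionally consistent.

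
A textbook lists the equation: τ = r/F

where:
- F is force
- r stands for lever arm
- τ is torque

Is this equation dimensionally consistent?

No

F (force) has dimensions [L M T^-2].
r (lever arm) has dimensions [L].
τ (torque) has dimensions [L^2 M T^-2].

Left side: [L^2 M T^-2]
Right side: [M^-1 T^2]

The two sides have different dimensions, so the equation is NOT dimensionally consistent.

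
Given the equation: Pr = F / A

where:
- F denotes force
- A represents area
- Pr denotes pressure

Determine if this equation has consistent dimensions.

Yes

F (force) has dimensions [L M T^-2].
A (area) has dimensions [L^2].
Pr (pressure) has dimensions [L^-1 M T^-2].

Left side: [L^-1 M T^-2]
Right side: [L^-1 M T^-2]

Both sides have the same dimensions, so the equation is dimensionally consistent.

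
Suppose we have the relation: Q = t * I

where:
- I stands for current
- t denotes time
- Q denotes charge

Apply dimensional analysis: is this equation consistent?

Yes

I (current) has dimensions [I].
t (time) has dimensions [T].
Q (charge) has dimensions [I T].

Left side: [I T]
Right side: [I T]

Both sides have the same dimensions, so the equation is dimensionally consistent.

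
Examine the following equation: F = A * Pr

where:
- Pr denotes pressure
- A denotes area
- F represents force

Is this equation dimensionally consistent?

Yes

Pr (pressure) has dimensions [L^-1 M T^-2].
A (area) has dimensions [L^2].
F (force) has dimensions [L M T^-2].

Left side: [L M T^-2]
Right side: [L M T^-2]

Both sides have the same dimensions, so the equation is dimensionally consistent.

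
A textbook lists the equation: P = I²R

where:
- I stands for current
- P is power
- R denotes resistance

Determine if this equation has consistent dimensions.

Yes

I (current) has dimensions [I].
P (power) has dimensions [L^2 M T^-3].
R (resistance) has dimensions [I^-2 L^2 M T^-3].

Left side: [L^2 M T^-3]
Right side: [L^2 M T^-3]

Both sides have the same dimensions, so the equation is dimensionally consistent.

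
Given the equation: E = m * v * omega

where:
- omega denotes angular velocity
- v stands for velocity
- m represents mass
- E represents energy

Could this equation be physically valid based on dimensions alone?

No

omega (angular velocity) has dimensions [T^-1].
v (velocity) has dimensions [L T^-1].
m (mass) has dimensions [M].
E (energy) has dimensions [L^2 M T^-2].

Left side: [L^2 M T^-2]
Right side: [L M T^-2]

The two sides have different dimensions, so the equation is NOT dimensionally consistent.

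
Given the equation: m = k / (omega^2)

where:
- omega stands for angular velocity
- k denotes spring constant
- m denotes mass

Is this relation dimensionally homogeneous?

Yes

omega (angular velocity) has dimensions [T^-1].
k (spring constant) has dimensions [M T^-2].
m (mass) has dimensions [M].

Left side: [M]
Right side: [M]

Both sides have the same dimensions, so the equation is dimensionally consistent.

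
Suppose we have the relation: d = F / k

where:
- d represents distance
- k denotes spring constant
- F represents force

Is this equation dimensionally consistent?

Yes

d (distance) has dimensions [L].
k (spring constant) has dimensions [M T^-2].
F (force) has dimensions [L M T^-2].

Left side: [L]
Right side: [L]

Both sides have the same dimensions, so the equation is dimensionally consistent.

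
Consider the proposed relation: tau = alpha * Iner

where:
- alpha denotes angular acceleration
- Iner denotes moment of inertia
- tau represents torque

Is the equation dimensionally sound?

Yes

alpha (angular acceleration) has dimensions [T^-2].
Iner (moment of inertia) has dimensions [L^2 M].
tau (torque) has dimensions [L^2 M T^-2].

Left side: [L^2 M T^-2]
Right side: [L^2 M T^-2]

Both sides have the same dimensions, so the equation is dimensionally consistent.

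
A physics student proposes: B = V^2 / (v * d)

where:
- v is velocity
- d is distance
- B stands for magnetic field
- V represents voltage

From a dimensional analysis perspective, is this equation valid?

No

v (velocity) has dimensions [L T^-1].
d (distance) has dimensions [L].
B (magnetic field) has dimensions [I^-1 M T^-2].
V (voltage) has dimensions [I^-1 L^2 M T^-3].

Left side: [I^-1 M T^-2]
Right side: [I^-2 L^2 M^2 T^-5]

The two sides have different dimensions, so the equation is NOT dimensionally consistent.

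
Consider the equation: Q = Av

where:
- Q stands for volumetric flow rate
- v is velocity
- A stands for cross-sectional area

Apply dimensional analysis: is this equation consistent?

Yes

Q (volumetric flow rate) has dimensions [L^3 T^-1].
v (velocity) has dimensions [L T^-1].
A (cross-sectional area) has dimensions [L^2].

Left side: [L^3 T^-1]
Right side: [L^3 T^-1]

Both sides have the same dimensions, so the equation is dimensionally consistent.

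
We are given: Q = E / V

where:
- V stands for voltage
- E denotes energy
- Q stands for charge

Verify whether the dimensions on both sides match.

Yes

V (voltage) has dimensions [I^-1 L^2 M T^-3].
E (energy) has dimensions [L^2 M T^-2].
Q (charge) has dimensions [I T].

Left side: [I T]
Right side: [I T]

Both sides have the same dimensions, so the equation is dimensionally consistent.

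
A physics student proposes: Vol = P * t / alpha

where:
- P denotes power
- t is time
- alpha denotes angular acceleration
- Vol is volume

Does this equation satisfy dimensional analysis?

No

P (power) has dimensions [L^2 M T^-3].
t (time) has dimensions [T].
alpha (angular acceleration) has dimensions [T^-2].
Vol (volume) has dimensions [L^3].

Left side: [L^3]
Right side: [L^2 M]

The two sides have different dimensions, so the equation is NOT dimensionally consistent.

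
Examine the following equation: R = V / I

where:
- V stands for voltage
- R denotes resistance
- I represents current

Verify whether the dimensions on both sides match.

Yes

V (voltage) has dimensions [I^-1 L^2 M T^-3].
R (resistance) has dimensions [I^-2 L^2 M T^-3].
I (current) has dimensions [I].

Left side: [I^-2 L^2 M T^-3]
Right side: [I^-2 L^2 M T^-3]

Both sides have the same dimensions, so the equation is dimensionally consistent.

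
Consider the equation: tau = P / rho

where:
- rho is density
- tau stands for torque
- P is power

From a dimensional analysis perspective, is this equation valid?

No

rho (density) has dimensions [L^-3 M].
tau (torque) has dimensions [L^2 M T^-2].
P (power) has dimensions [L^2 M T^-3].

Left side: [L^2 M T^-2]
Right side: [L^5 T^-3]

The two sides have different dimensions, so the equation is NOT dimensionally consistent.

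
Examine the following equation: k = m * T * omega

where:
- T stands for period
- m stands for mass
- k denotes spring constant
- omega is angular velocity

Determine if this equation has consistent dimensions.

No

T (period) has dimensions [T].
m (mass) has dimensions [M].
k (spring constant) has dimensions [M T^-2].
omega (angular velocity) has dimensions [T^-1].

Left side: [M T^-2]
Right side: [M]

The two sides have different dimensions, so the equation is NOT dimensionally consistent.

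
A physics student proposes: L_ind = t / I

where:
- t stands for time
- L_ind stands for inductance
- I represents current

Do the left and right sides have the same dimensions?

No

t (time) has dimensions [T].
L_ind (inductance) has dimensions [I^-2 L^2 M T^-2].
I (current) has dimensions [I].

Left side: [I^-2 L^2 M T^-2]
Right side: [I^-1 T]

The two sides have different dimensions, so the equation is NOT dimensionally consistent.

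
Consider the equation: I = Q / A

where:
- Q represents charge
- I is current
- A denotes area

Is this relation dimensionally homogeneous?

No

Q (charge) has dimensions [I T].
I (current) has dimensions [I].
A (area) has dimensions [L^2].

Left side: [I]
Right side: [I L^-2 T]

The two sides have different dimensions, so the equation is NOT dimensionally consistent.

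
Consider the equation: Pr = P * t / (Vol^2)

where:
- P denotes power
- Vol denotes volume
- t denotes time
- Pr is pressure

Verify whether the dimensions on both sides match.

No

P (power) has dimensions [L^2 M T^-3].
Vol (volume) has dimensions [L^3].
t (time) has dimensions [T].
Pr (pressure) has dimensions [L^-1 M T^-2].

Left side: [L^-1 M T^-2]
Right side: [L^-4 M T^-2]

The two sides have different dimensions, so the equation is NOT dimensionally consistent.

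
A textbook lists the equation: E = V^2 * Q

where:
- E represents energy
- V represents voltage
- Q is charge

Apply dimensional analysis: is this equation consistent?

No

E (energy) has dimensions [L^2 M T^-2].
V (voltage) has dimensions [I^-1 L^2 M T^-3].
Q (charge) has dimensions [I T].

Left side: [L^2 M T^-2]
Right side: [I^-1 L^4 M^2 T^-5]

The two sides have different dimensions, so the equation is NOT dimensionally consistent.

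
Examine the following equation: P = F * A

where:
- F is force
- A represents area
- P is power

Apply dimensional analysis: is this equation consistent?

No

F (force) has dimensions [L M T^-2].
A (area) has dimensions [L^2].
P (power) has dimensions [L^2 M T^-3].

Left side: [L^2 M T^-3]
Right side: [L^3 M T^-2]

The two sides have different dimensions, so the equation is NOT dimensionally consistent.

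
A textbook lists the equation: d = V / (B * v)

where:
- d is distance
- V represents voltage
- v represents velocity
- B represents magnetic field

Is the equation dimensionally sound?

Yes

d (distance) has dimensions [L].
V (voltage) has dimensions [I^-1 L^2 M T^-3].
v (velocity) has dimensions [L T^-1].
B (magnetic field) has dimensions [I^-1 M T^-2].

Left side: [L]
Right side: [L]

Both sides have the same dimensions, so the equation is dimensionally consistent.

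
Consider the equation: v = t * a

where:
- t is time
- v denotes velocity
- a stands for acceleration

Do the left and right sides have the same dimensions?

Yes

t (time) has dimensions [T].
v (velocity) has dimensions [L T^-1].
a (acceleration) has dimensions [L T^-2].

Left side: [L T^-1]
Right side: [L T^-1]

Both sides have the same dimensions, so the equation is dimensionally consistent.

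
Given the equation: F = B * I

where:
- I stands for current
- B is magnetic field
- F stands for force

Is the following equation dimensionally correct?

No

I (current) has dimensions [I].
B (magnetic field) has dimensions [I^-1 M T^-2].
F (force) has dimensions [L M T^-2].

Left side: [L M T^-2]
Right side: [M T^-2]

The two sides have different dimensions, so the equation is NOT dimensionally consistent.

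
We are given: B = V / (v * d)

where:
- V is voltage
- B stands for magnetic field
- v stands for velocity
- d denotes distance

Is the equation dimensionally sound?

Yes

V (voltage) has dimensions [I^-1 L^2 M T^-3].
B (magnetic field) has dimensions [I^-1 M T^-2].
v (velocity) has dimensions [L T^-1].
d (distance) has dimensions [L].

Left side: [I^-1 M T^-2]
Right side: [I^-1 M T^-2]

Both sides have the same dimensions, so the equation is dimensionally consistent.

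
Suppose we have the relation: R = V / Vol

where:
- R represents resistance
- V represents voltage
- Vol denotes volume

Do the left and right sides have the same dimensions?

No

R (resistance) has dimensions [I^-2 L^2 M T^-3].
V (voltage) has dimensions [I^-1 L^2 M T^-3].
Vol (volume) has dimensions [L^3].

Left side: [I^-2 L^2 M T^-3]
Right side: [I^-1 L^-1 M T^-3]

The two sides have different dimensions, so the equation is NOT dimensionally consistent.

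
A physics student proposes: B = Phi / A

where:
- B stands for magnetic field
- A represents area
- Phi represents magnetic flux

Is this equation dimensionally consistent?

Yes

B (magnetic field) has dimensions [I^-1 M T^-2].
A (area) has dimensions [L^2].
Phi (magnetic flux) has dimensions [I^-1 L^2 M T^-2].

Left side: [I^-1 M T^-2]
Right side: [I^-1 M T^-2]

Both sides have the same dimensions, so the equation is dimensionally consistent.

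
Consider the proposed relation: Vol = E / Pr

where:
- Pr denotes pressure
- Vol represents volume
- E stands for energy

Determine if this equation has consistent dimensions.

Yes

Pr (pressure) has dimensions [L^-1 M T^-2].
Vol (volume) has dimensions [L^3].
E (energy) has dimensions [L^2 M T^-2].

Left side: [L^3]
Right side: [L^3]

Both sides have the same dimensions, so the equation is dimensionally consistent.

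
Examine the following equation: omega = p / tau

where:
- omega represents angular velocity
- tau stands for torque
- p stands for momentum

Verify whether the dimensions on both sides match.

No

omega (angular velocity) has dimensions [T^-1].
tau (torque) has dimensions [L^2 M T^-2].
p (momentum) has dimensions [L M T^-1].

Left side: [T^-1]
Right side: [L^-1 T]

The two sides have different dimensions, so the equation is NOT dimensionally consistent.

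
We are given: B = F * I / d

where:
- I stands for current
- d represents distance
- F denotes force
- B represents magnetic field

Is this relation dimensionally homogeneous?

No

I (current) has dimensions [I].
d (distance) has dimensions [L].
F (force) has dimensions [L M T^-2].
B (magnetic field) has dimensions [I^-1 M T^-2].

Left side: [I^-1 M T^-2]
Right side: [I M T^-2]

The two sides have different dimensions, so the equation is NOT dimensionally consistent.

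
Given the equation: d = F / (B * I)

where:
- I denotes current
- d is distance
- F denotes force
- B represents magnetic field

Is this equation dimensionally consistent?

Yes

I (current) has dimensions [I].
d (distance) has dimensions [L].
F (force) has dimensions [L M T^-2].
B (magnetic field) has dimensions [I^-1 M T^-2].

Left side: [L]
Right side: [L]

Both sides have the same dimensions, so the equation is dimensionally consistent.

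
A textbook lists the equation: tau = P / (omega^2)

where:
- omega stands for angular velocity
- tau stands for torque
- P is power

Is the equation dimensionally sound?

No

omega (angular velocity) has dimensions [T^-1].
tau (torque) has dimensions [L^2 M T^-2].
P (power) has dimensions [L^2 M T^-3].

Left side: [L^2 M T^-2]
Right side: [L^2 M T^-1]

The two sides have different dimensions, so the equation is NOT dimensionally consistent.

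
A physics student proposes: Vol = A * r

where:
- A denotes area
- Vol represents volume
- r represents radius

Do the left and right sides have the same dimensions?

Yes

A (area) has dimensions [L^2].
Vol (volume) has dimensions [L^3].
r (radius) has dimensions [L].

Left side: [L^3]
Right side: [L^3]

Both sides have the same dimensions, so the equation is dimensionally consistent.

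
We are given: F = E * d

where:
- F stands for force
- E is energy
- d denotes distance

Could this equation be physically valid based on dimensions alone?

No

F (force) has dimensions [L M T^-2].
E (energy) has dimensions [L^2 M T^-2].
d (distance) has dimensions [L].

Left side: [L M T^-2]
Right side: [L^3 M T^-2]

The two sides have different dimensions, so the equation is NOT dimensionally consistent.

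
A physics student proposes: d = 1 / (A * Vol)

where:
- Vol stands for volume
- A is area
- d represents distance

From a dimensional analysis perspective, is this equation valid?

No

Vol (volume) has dimensions [L^3].
A (area) has dimensions [L^2].
d (distance) has dimensions [L].

Left side: [L]
Right side: [L^-5]

The two sides have different dimensions, so the equation is NOT dimensionally consistent.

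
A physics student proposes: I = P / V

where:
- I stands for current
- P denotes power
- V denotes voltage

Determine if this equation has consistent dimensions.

Yes

I (current) has dimensions [I].
P (power) has dimensions [L^2 M T^-3].
V (voltage) has dimensions [I^-1 L^2 M T^-3].

Left side: [I]
Right side: [I]

Both sides have the same dimensions, so the equation is dimensionally consistent.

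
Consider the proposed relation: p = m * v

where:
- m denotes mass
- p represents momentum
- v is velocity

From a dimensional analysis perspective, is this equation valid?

Yes

m (mass) has dimensions [M].
p (momentum) has dimensions [L M T^-1].
v (velocity) has dimensions [L T^-1].

Left side: [L M T^-1]
Right side: [L M T^-1]

Both sides have the same dimensions, so the equation is dimensionally consistent.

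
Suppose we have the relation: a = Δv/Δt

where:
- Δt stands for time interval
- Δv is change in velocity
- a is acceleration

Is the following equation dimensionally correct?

Yes

Δt (time interval) has dimensions [T].
Δv (change in velocity) has dimensions [L T^-1].
a (acceleration) has dimensions [L T^-2].

Left side: [L T^-2]
Right side: [L T^-2]

Both sides have the same dimensions, so the equation is dimensionally consistent.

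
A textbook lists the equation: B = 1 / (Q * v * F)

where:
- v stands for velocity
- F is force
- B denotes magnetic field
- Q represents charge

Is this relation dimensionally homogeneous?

No

v (velocity) has dimensions [L T^-1].
F (force) has dimensions [L M T^-2].
B (magnetic field) has dimensions [I^-1 M T^-2].
Q (charge) has dimensions [I T].

Left side: [I^-1 M T^-2]
Right side: [I^-1 L^-2 M^-1 T^2]

The two sides have different dimensions, so the equation is NOT dimensionally consistent.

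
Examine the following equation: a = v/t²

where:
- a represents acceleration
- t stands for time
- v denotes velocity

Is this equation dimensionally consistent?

No

a (acceleration) has dimensions [L T^-2].
t (time) has dimensions [T].
v (velocity) has dimensions [L T^-1].

Left side: [L T^-2]
Right side: [L T^-3]

The two sides have different dimensions, so the equation is NOT dimensionally consistent.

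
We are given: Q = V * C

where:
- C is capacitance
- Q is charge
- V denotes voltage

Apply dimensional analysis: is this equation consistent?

Yes

C (capacitance) has dimensions [I^2 L^-2 M^-1 T^4].
Q (charge) has dimensions [I T].
V (voltage) has dimensions [I^-1 L^2 M T^-3].

Left side: [I T]
Right side: [I T]

Both sides have the same dimensions, so the equation is dimensionally consistent.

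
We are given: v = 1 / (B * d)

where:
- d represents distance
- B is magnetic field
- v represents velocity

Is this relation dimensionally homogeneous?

No

d (distance) has dimensions [L].
B (magnetic field) has dimensions [I^-1 M T^-2].
v (velocity) has dimensions [L T^-1].

Left side: [L T^-1]
Right side: [I L^-1 M^-1 T^2]

The two sides have different dimensions, so the equation is NOT dimensionally consistent.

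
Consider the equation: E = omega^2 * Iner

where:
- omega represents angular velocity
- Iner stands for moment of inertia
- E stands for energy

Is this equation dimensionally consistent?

Yes

omega (angular velocity) has dimensions [T^-1].
Iner (moment of inertia) has dimensions [L^2 M].
E (energy) has dimensions [L^2 M T^-2].

Left side: [L^2 M T^-2]
Right side: [L^2 M T^-2]

Both sides have the same dimensions, so the equation is dimensionally consistent.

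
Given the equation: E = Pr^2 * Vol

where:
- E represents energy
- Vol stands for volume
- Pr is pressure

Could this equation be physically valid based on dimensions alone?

No

E (energy) has dimensions [L^2 M T^-2].
Vol (volume) has dimensions [L^3].
Pr (pressure) has dimensions [L^-1 M T^-2].

Left side: [L^2 M T^-2]
Right side: [L M^2 T^-4]

The two sides have different dimensions, so the equation is NOT dimensionally consistent.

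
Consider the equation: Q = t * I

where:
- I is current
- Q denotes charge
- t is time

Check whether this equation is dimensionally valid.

Yes

I (current) has dimensions [I].
Q (charge) has dimensions [I T].
t (time) has dimensions [T].

Left side: [I T]
Right side: [I T]

Both sides have the same dimensions, so the equation is dimensionally consistent.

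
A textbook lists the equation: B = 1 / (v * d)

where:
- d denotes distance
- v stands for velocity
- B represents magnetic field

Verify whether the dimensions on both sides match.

No

d (distance) has dimensions [L].
v (velocity) has dimensions [L T^-1].
B (magnetic field) has dimensions [I^-1 M T^-2].

Left side: [I^-1 M T^-2]
Right side: [L^-2 T]

The two sides have different dimensions, so the equation is NOT dimensionally consistent.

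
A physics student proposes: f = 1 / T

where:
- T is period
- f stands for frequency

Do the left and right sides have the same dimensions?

Yes

T (period) has dimensions [T].
f (frequency) has dimensions [T^-1].

Left side: [T^-1]
Right side: [T^-1]

Both sides have the same dimensions, so the equation is dimensionally consistent.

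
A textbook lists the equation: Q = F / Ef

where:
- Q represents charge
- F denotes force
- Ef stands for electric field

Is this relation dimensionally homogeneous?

Yes

Q (charge) has dimensions [I T].
F (force) has dimensions [L M T^-2].
Ef (electric field) has dimensions [I^-1 L M T^-3].

Left side: [I T]
Right side: [I T]

Both sides have the same dimensions, so the equation is dimensionally consistent.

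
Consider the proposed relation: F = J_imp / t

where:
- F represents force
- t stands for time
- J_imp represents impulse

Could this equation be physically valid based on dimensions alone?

Yes

F (force) has dimensions [L M T^-2].
t (time) has dimensions [T].
J_imp (impulse) has dimensions [L M T^-1].

Left side: [L M T^-2]
Right side: [L M T^-2]

Both sides have the same dimensions, so the equation is dimensionally consistent.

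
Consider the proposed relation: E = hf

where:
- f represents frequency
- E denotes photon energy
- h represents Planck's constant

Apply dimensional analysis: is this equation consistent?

Yes

f (frequency) has dimensions [T^-1].
E (photon energy) has dimensions [L^2 M T^-2].
h (Planck's constant) has dimensions [L^2 M T^-1].

Left side: [L^2 M T^-2]
Right side: [L^2 M T^-2]

Both sides have the same dimensions, so the equation is dimensionally consistent.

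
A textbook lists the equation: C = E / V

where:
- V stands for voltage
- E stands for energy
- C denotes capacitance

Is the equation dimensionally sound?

No

V (voltage) has dimensions [I^-1 L^2 M T^-3].
E (energy) has dimensions [L^2 M T^-2].
C (capacitance) has dimensions [I^2 L^-2 M^-1 T^4].

Left side: [I^2 L^-2 M^-1 T^4]
Right side: [I T]

The two sides have different dimensions, so the equation is NOT dimensionally consistent.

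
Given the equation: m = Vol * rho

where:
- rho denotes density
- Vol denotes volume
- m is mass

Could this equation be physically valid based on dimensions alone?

Yes

rho (density) has dimensions [L^-3 M].
Vol (volume) has dimensions [L^3].
m (mass) has dimensions [M].

Left side: [M]
Right side: [M]

Both sides have the same dimensions, so the equation is dimensionally consistent.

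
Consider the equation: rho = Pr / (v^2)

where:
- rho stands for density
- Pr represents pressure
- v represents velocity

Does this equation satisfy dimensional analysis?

Yes

rho (density) has dimensions [L^-3 M].
Pr (pressure) has dimensions [L^-1 M T^-2].
v (velocity) has dimensions [L T^-1].

Left side: [L^-3 M]
Right side: [L^-3 M]

Both sides have the same dimensions, so the equation is dimensionally consistent.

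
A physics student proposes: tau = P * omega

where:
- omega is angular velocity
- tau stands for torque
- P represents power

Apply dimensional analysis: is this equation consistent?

No

omega (angular velocity) has dimensions [T^-1].
tau (torque) has dimensions [L^2 M T^-2].
P (power) has dimensions [L^2 M T^-3].

Left side: [L^2 M T^-2]
Right side: [L^2 M T^-4]

The two sides have different dimensions, so the equation is NOT dimensionally consistent.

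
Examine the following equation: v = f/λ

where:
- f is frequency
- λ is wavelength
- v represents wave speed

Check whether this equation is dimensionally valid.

No

f (frequency) has dimensions [T^-1].
λ (wavelength) has dimensions [L].
v (wave speed) has dimensions [L T^-1].

Left side: [L T^-1]
Right side: [L^-1 T^-1]

The two sides have different dimensions, so the equation is NOT dimensionally consistent.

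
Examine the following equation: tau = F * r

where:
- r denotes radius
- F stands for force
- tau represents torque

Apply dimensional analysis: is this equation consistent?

Yes

r (radius) has dimensions [L].
F (force) has dimensions [L M T^-2].
tau (torque) has dimensions [L^2 M T^-2].

Left side: [L^2 M T^-2]
Right side: [L^2 M T^-2]

Both sides have the same dimensions, so the equation is dimensionally consistent.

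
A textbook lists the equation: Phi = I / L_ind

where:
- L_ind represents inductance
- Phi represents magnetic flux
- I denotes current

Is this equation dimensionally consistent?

No

L_ind (inductance) has dimensions [I^-2 L^2 M T^-2].
Phi (magnetic flux) has dimensions [I^-1 L^2 M T^-2].
I (current) has dimensions [I].

Left side: [I^-1 L^2 M T^-2]
Right side: [I^3 L^-2 M^-1 T^2]

The two sides have different dimensions, so the equation is NOT dimensionally consistent.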